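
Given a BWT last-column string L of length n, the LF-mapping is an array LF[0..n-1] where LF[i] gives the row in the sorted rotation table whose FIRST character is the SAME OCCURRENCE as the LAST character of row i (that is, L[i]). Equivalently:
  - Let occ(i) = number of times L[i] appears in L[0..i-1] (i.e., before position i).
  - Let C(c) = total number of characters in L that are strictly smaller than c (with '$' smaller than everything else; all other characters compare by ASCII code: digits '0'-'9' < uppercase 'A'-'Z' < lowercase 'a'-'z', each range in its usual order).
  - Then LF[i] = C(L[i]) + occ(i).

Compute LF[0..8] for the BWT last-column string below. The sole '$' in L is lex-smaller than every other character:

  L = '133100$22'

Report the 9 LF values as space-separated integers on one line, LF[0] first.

Answer: 3 7 8 4 1 2 0 5 6

Derivation:
Char counts: '$':1, '0':2, '1':2, '2':2, '3':2
C (first-col start): C('$')=0, C('0')=1, C('1')=3, C('2')=5, C('3')=7
L[0]='1': occ=0, LF[0]=C('1')+0=3+0=3
L[1]='3': occ=0, LF[1]=C('3')+0=7+0=7
L[2]='3': occ=1, LF[2]=C('3')+1=7+1=8
L[3]='1': occ=1, LF[3]=C('1')+1=3+1=4
L[4]='0': occ=0, LF[4]=C('0')+0=1+0=1
L[5]='0': occ=1, LF[5]=C('0')+1=1+1=2
L[6]='$': occ=0, LF[6]=C('$')+0=0+0=0
L[7]='2': occ=0, LF[7]=C('2')+0=5+0=5
L[8]='2': occ=1, LF[8]=C('2')+1=5+1=6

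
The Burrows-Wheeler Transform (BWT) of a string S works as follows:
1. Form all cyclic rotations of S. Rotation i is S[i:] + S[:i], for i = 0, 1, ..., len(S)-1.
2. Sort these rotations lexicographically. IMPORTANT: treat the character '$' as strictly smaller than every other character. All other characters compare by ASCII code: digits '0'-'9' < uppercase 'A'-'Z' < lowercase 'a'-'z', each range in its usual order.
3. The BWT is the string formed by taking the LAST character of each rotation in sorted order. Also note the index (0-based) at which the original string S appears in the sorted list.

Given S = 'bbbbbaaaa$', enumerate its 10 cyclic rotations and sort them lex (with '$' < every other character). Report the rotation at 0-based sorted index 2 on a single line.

All 10 rotations (rotation i = S[i:]+S[:i]):
  rot[0] = bbbbbaaaa$
  rot[1] = bbbbaaaa$b
  rot[2] = bbbaaaa$bb
  rot[3] = bbaaaa$bbb
  rot[4] = baaaa$bbbb
  rot[5] = aaaa$bbbbb
  rot[6] = aaa$bbbbba
  rot[7] = aa$bbbbbaa
  rot[8] = a$bbbbbaaa
  rot[9] = $bbbbbaaaa
Sorted (with $ < everything):
  sorted[0] = $bbbbbaaaa
  sorted[1] = a$bbbbbaaa
  sorted[2] = aa$bbbbbaa
  sorted[3] = aaa$bbbbba
  sorted[4] = aaaa$bbbbb
  sorted[5] = baaaa$bbbb
  sorted[6] = bbaaaa$bbb
  sorted[7] = bbbaaaa$bb
  sorted[8] = bbbbaaaa$b
  sorted[9] = bbbbbaaaa$
sorted[2] = aa$bbbbbaa

Answer: aa$bbbbbaa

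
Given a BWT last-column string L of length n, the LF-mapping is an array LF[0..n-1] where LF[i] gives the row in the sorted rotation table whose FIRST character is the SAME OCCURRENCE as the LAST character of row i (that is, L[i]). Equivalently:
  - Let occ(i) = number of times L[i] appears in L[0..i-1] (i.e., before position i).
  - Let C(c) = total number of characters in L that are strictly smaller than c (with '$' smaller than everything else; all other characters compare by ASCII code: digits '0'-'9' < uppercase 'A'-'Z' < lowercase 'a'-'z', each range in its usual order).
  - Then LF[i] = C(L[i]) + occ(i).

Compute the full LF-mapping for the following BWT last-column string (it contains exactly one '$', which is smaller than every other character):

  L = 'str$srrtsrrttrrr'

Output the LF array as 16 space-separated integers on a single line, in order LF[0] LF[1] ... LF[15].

Char counts: '$':1, 'r':8, 's':3, 't':4
C (first-col start): C('$')=0, C('r')=1, C('s')=9, C('t')=12
L[0]='s': occ=0, LF[0]=C('s')+0=9+0=9
L[1]='t': occ=0, LF[1]=C('t')+0=12+0=12
L[2]='r': occ=0, LF[2]=C('r')+0=1+0=1
L[3]='$': occ=0, LF[3]=C('$')+0=0+0=0
L[4]='s': occ=1, LF[4]=C('s')+1=9+1=10
L[5]='r': occ=1, LF[5]=C('r')+1=1+1=2
L[6]='r': occ=2, LF[6]=C('r')+2=1+2=3
L[7]='t': occ=1, LF[7]=C('t')+1=12+1=13
L[8]='s': occ=2, LF[8]=C('s')+2=9+2=11
L[9]='r': occ=3, LF[9]=C('r')+3=1+3=4
L[10]='r': occ=4, LF[10]=C('r')+4=1+4=5
L[11]='t': occ=2, LF[11]=C('t')+2=12+2=14
L[12]='t': occ=3, LF[12]=C('t')+3=12+3=15
L[13]='r': occ=5, LF[13]=C('r')+5=1+5=6
L[14]='r': occ=6, LF[14]=C('r')+6=1+6=7
L[15]='r': occ=7, LF[15]=C('r')+7=1+7=8

Answer: 9 12 1 0 10 2 3 13 11 4 5 14 15 6 7 8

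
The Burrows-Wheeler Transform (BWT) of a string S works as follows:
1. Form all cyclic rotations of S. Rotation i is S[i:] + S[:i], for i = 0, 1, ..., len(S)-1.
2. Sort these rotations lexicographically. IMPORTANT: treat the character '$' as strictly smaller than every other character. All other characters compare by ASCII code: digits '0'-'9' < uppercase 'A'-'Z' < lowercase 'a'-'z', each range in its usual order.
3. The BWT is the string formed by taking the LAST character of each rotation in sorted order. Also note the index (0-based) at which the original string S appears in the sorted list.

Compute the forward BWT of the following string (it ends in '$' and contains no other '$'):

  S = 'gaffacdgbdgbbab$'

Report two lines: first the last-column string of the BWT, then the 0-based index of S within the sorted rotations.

All 16 rotations (rotation i = S[i:]+S[:i]):
  rot[0] = gaffacdgbdgbbab$
  rot[1] = affacdgbdgbbab$g
  rot[2] = ffacdgbdgbbab$ga
  rot[3] = facdgbdgbbab$gaf
  rot[4] = acdgbdgbbab$gaff
  rot[5] = cdgbdgbbab$gaffa
  rot[6] = dgbdgbbab$gaffac
  rot[7] = gbdgbbab$gaffacd
  rot[8] = bdgbbab$gaffacdg
  rot[9] = dgbbab$gaffacdgb
  rot[10] = gbbab$gaffacdgbd
  rot[11] = bbab$gaffacdgbdg
  rot[12] = bab$gaffacdgbdgb
  rot[13] = ab$gaffacdgbdgbb
  rot[14] = b$gaffacdgbdgbba
  rot[15] = $gaffacdgbdgbbab
Sorted (with $ < everything):
  sorted[0] = $gaffacdgbdgbbab  (last char: 'b')
  sorted[1] = ab$gaffacdgbdgbb  (last char: 'b')
  sorted[2] = acdgbdgbbab$gaff  (last char: 'f')
  sorted[3] = affacdgbdgbbab$g  (last char: 'g')
  sorted[4] = b$gaffacdgbdgbba  (last char: 'a')
  sorted[5] = bab$gaffacdgbdgb  (last char: 'b')
  sorted[6] = bbab$gaffacdgbdg  (last char: 'g')
  sorted[7] = bdgbbab$gaffacdg  (last char: 'g')
  sorted[8] = cdgbdgbbab$gaffa  (last char: 'a')
  sorted[9] = dgbbab$gaffacdgb  (last char: 'b')
  sorted[10] = dgbdgbbab$gaffac  (last char: 'c')
  sorted[11] = facdgbdgbbab$gaf  (last char: 'f')
  sorted[12] = ffacdgbdgbbab$ga  (last char: 'a')
  sorted[13] = gaffacdgbdgbbab$  (last char: '$')
  sorted[14] = gbbab$gaffacdgbd  (last char: 'd')
  sorted[15] = gbdgbbab$gaffacd  (last char: 'd')
Last column: bbfgabggabcfa$dd
Original string S is at sorted index 13

Answer: bbfgabggabcfa$dd
13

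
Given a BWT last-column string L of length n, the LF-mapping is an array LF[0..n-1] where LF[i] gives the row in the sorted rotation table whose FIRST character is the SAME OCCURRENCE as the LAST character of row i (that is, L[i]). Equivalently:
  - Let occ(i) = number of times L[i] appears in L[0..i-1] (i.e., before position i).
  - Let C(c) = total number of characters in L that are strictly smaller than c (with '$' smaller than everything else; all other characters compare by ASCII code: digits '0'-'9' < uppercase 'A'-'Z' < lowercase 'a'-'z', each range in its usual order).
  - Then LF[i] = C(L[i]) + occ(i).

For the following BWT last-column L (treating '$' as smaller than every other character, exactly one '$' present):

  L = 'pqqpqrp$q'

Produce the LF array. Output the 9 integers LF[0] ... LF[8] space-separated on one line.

Answer: 1 4 5 2 6 8 3 0 7

Derivation:
Char counts: '$':1, 'p':3, 'q':4, 'r':1
C (first-col start): C('$')=0, C('p')=1, C('q')=4, C('r')=8
L[0]='p': occ=0, LF[0]=C('p')+0=1+0=1
L[1]='q': occ=0, LF[1]=C('q')+0=4+0=4
L[2]='q': occ=1, LF[2]=C('q')+1=4+1=5
L[3]='p': occ=1, LF[3]=C('p')+1=1+1=2
L[4]='q': occ=2, LF[4]=C('q')+2=4+2=6
L[5]='r': occ=0, LF[5]=C('r')+0=8+0=8
L[6]='p': occ=2, LF[6]=C('p')+2=1+2=3
L[7]='$': occ=0, LF[7]=C('$')+0=0+0=0
L[8]='q': occ=3, LF[8]=C('q')+3=4+3=7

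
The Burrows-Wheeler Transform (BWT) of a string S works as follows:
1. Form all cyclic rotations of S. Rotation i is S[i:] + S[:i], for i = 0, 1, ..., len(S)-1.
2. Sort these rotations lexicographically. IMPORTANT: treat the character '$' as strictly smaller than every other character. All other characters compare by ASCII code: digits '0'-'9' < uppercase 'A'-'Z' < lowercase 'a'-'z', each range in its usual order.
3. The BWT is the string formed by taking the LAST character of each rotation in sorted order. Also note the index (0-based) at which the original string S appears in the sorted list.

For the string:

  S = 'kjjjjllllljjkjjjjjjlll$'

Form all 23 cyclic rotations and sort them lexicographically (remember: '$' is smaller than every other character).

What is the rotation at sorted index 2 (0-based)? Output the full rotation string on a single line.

Answer: jjjjjlll$kjjjjllllljjkj

Derivation:
All 23 rotations (rotation i = S[i:]+S[:i]):
  rot[0] = kjjjjllllljjkjjjjjjlll$
  rot[1] = jjjjllllljjkjjjjjjlll$k
  rot[2] = jjjllllljjkjjjjjjlll$kj
  rot[3] = jjllllljjkjjjjjjlll$kjj
  rot[4] = jllllljjkjjjjjjlll$kjjj
  rot[5] = llllljjkjjjjjjlll$kjjjj
  rot[6] = lllljjkjjjjjjlll$kjjjjl
  rot[7] = llljjkjjjjjjlll$kjjjjll
  rot[8] = lljjkjjjjjjlll$kjjjjlll
  rot[9] = ljjkjjjjjjlll$kjjjjllll
  rot[10] = jjkjjjjjjlll$kjjjjlllll
  rot[11] = jkjjjjjjlll$kjjjjlllllj
  rot[12] = kjjjjjjlll$kjjjjllllljj
  rot[13] = jjjjjjlll$kjjjjllllljjk
  rot[14] = jjjjjlll$kjjjjllllljjkj
  rot[15] = jjjjlll$kjjjjllllljjkjj
  rot[16] = jjjlll$kjjjjllllljjkjjj
  rot[17] = jjlll$kjjjjllllljjkjjjj
  rot[18] = jlll$kjjjjllllljjkjjjjj
  rot[19] = lll$kjjjjllllljjkjjjjjj
  rot[20] = ll$kjjjjllllljjkjjjjjjl
  rot[21] = l$kjjjjllllljjkjjjjjjll
  rot[22] = $kjjjjllllljjkjjjjjjlll
Sorted (with $ < everything):
  sorted[0] = $kjjjjllllljjkjjjjjjlll
  sorted[1] = jjjjjjlll$kjjjjllllljjk
  sorted[2] = jjjjjlll$kjjjjllllljjkj
  sorted[3] = jjjjlll$kjjjjllllljjkjj
  sorted[4] = jjjjllllljjkjjjjjjlll$k
  sorted[5] = jjjlll$kjjjjllllljjkjjj
  sorted[6] = jjjllllljjkjjjjjjlll$kj
  sorted[7] = jjkjjjjjjlll$kjjjjlllll
  sorted[8] = jjlll$kjjjjllllljjkjjjj
  sorted[9] = jjllllljjkjjjjjjlll$kjj
  sorted[10] = jkjjjjjjlll$kjjjjlllllj
  sorted[11] = jlll$kjjjjllllljjkjjjjj
  sorted[12] = jllllljjkjjjjjjlll$kjjj
  sorted[13] = kjjjjjjlll$kjjjjllllljj
  sorted[14] = kjjjjllllljjkjjjjjjlll$
  sorted[15] = l$kjjjjllllljjkjjjjjjll
  sorted[16] = ljjkjjjjjjlll$kjjjjllll
  sorted[17] = ll$kjjjjllllljjkjjjjjjl
  sorted[18] = lljjkjjjjjjlll$kjjjjlll
  sorted[19] = lll$kjjjjllllljjkjjjjjj
  sorted[20] = llljjkjjjjjjlll$kjjjjll
  sorted[21] = lllljjkjjjjjjlll$kjjjjl
  sorted[22] = llllljjkjjjjjjlll$kjjjj
sorted[2] = jjjjjlll$kjjjjllllljjkj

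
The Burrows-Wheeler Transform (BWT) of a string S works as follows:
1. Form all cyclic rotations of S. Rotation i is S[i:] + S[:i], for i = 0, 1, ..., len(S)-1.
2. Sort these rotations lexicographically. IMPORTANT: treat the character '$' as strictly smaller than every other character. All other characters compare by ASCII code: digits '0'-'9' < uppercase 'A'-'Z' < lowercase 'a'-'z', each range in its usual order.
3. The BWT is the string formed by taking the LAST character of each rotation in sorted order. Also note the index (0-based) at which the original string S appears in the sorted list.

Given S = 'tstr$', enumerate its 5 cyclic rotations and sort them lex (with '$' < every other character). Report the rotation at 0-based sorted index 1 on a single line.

Answer: r$tst

Derivation:
All 5 rotations (rotation i = S[i:]+S[:i]):
  rot[0] = tstr$
  rot[1] = str$t
  rot[2] = tr$ts
  rot[3] = r$tst
  rot[4] = $tstr
Sorted (with $ < everything):
  sorted[0] = $tstr
  sorted[1] = r$tst
  sorted[2] = str$t
  sorted[3] = tr$ts
  sorted[4] = tstr$
sorted[1] = r$tst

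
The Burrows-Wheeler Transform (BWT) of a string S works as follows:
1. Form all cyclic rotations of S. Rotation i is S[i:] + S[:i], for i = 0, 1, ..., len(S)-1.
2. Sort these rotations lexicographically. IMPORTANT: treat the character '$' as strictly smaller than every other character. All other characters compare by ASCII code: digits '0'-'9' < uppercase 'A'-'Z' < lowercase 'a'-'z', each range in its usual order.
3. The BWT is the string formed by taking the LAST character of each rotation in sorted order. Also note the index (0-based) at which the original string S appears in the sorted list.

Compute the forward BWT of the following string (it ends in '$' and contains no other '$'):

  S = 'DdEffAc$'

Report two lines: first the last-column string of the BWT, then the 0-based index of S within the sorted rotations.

All 8 rotations (rotation i = S[i:]+S[:i]):
  rot[0] = DdEffAc$
  rot[1] = dEffAc$D
  rot[2] = EffAc$Dd
  rot[3] = ffAc$DdE
  rot[4] = fAc$DdEf
  rot[5] = Ac$DdEff
  rot[6] = c$DdEffA
  rot[7] = $DdEffAc
Sorted (with $ < everything):
  sorted[0] = $DdEffAc  (last char: 'c')
  sorted[1] = Ac$DdEff  (last char: 'f')
  sorted[2] = DdEffAc$  (last char: '$')
  sorted[3] = EffAc$Dd  (last char: 'd')
  sorted[4] = c$DdEffA  (last char: 'A')
  sorted[5] = dEffAc$D  (last char: 'D')
  sorted[6] = fAc$DdEf  (last char: 'f')
  sorted[7] = ffAc$DdE  (last char: 'E')
Last column: cf$dADfE
Original string S is at sorted index 2

Answer: cf$dADfE
2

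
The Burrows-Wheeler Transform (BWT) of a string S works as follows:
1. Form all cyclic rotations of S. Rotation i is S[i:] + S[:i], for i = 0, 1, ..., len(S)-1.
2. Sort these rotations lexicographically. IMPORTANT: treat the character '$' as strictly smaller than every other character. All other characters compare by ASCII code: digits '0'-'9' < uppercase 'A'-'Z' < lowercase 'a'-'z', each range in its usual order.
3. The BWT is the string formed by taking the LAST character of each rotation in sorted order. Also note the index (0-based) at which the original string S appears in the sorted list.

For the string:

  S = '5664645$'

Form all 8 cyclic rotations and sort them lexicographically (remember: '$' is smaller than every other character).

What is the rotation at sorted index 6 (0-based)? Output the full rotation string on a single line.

All 8 rotations (rotation i = S[i:]+S[:i]):
  rot[0] = 5664645$
  rot[1] = 664645$5
  rot[2] = 64645$56
  rot[3] = 4645$566
  rot[4] = 645$5664
  rot[5] = 45$56646
  rot[6] = 5$566464
  rot[7] = $5664645
Sorted (with $ < everything):
  sorted[0] = $5664645
  sorted[1] = 45$56646
  sorted[2] = 4645$566
  sorted[3] = 5$566464
  sorted[4] = 5664645$
  sorted[5] = 645$5664
  sorted[6] = 64645$56
  sorted[7] = 664645$5
sorted[6] = 64645$56

Answer: 64645$56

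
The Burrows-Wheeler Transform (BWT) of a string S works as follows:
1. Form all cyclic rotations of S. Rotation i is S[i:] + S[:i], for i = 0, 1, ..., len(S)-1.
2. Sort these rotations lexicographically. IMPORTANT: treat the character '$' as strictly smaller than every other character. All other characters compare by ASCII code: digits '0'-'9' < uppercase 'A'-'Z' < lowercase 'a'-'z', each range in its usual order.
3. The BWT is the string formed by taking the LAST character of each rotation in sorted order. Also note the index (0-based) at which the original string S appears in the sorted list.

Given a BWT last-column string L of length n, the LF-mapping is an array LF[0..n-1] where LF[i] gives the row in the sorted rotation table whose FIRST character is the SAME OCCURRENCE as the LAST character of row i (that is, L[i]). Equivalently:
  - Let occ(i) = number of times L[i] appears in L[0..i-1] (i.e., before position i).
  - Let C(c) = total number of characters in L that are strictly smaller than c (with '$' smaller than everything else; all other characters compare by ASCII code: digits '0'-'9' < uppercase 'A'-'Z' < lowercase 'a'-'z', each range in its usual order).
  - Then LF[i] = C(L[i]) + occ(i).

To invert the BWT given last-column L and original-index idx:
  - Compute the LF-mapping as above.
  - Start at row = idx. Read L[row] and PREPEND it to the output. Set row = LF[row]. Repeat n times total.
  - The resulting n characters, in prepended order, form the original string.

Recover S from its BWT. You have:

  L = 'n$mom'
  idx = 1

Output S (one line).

Answer: mmon$

Derivation:
LF mapping: 3 0 1 4 2
Walk LF starting at row 1, prepending L[row]:
  step 1: row=1, L[1]='$', prepend. Next row=LF[1]=0
  step 2: row=0, L[0]='n', prepend. Next row=LF[0]=3
  step 3: row=3, L[3]='o', prepend. Next row=LF[3]=4
  step 4: row=4, L[4]='m', prepend. Next row=LF[4]=2
  step 5: row=2, L[2]='m', prepend. Next row=LF[2]=1
Reversed output: mmon$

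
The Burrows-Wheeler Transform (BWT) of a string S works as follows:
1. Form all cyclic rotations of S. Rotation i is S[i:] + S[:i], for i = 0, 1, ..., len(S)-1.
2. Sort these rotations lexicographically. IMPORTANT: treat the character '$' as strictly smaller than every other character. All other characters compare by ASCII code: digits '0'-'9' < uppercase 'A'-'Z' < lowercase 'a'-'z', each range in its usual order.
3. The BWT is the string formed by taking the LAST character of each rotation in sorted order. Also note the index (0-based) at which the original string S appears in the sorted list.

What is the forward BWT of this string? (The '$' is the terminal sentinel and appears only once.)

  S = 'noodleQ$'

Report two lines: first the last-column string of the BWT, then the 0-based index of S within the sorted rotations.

All 8 rotations (rotation i = S[i:]+S[:i]):
  rot[0] = noodleQ$
  rot[1] = oodleQ$n
  rot[2] = odleQ$no
  rot[3] = dleQ$noo
  rot[4] = leQ$nood
  rot[5] = eQ$noodl
  rot[6] = Q$noodle
  rot[7] = $noodleQ
Sorted (with $ < everything):
  sorted[0] = $noodleQ  (last char: 'Q')
  sorted[1] = Q$noodle  (last char: 'e')
  sorted[2] = dleQ$noo  (last char: 'o')
  sorted[3] = eQ$noodl  (last char: 'l')
  sorted[4] = leQ$nood  (last char: 'd')
  sorted[5] = noodleQ$  (last char: '$')
  sorted[6] = odleQ$no  (last char: 'o')
  sorted[7] = oodleQ$n  (last char: 'n')
Last column: Qeold$on
Original string S is at sorted index 5

Answer: Qeold$on
5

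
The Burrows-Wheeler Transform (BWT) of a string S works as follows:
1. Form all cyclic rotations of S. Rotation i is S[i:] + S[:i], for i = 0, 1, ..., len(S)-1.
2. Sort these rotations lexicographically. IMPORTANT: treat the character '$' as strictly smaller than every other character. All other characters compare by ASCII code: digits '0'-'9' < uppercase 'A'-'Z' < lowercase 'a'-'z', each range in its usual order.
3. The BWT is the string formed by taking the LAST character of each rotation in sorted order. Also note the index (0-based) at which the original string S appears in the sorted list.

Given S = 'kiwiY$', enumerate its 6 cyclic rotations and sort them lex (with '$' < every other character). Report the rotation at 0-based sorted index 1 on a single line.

All 6 rotations (rotation i = S[i:]+S[:i]):
  rot[0] = kiwiY$
  rot[1] = iwiY$k
  rot[2] = wiY$ki
  rot[3] = iY$kiw
  rot[4] = Y$kiwi
  rot[5] = $kiwiY
Sorted (with $ < everything):
  sorted[0] = $kiwiY
  sorted[1] = Y$kiwi
  sorted[2] = iY$kiw
  sorted[3] = iwiY$k
  sorted[4] = kiwiY$
  sorted[5] = wiY$ki
sorted[1] = Y$kiwi

Answer: Y$kiwi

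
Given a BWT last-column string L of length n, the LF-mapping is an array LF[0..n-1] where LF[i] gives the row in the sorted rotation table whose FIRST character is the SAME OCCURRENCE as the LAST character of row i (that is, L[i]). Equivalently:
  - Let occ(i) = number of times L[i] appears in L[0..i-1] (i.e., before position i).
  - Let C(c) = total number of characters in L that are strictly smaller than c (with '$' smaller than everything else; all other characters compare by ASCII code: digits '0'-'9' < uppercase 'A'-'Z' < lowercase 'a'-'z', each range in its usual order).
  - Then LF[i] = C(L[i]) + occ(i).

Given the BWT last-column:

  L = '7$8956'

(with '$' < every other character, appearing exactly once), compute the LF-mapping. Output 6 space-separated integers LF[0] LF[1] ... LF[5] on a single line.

Answer: 3 0 4 5 1 2

Derivation:
Char counts: '$':1, '5':1, '6':1, '7':1, '8':1, '9':1
C (first-col start): C('$')=0, C('5')=1, C('6')=2, C('7')=3, C('8')=4, C('9')=5
L[0]='7': occ=0, LF[0]=C('7')+0=3+0=3
L[1]='$': occ=0, LF[1]=C('$')+0=0+0=0
L[2]='8': occ=0, LF[2]=C('8')+0=4+0=4
L[3]='9': occ=0, LF[3]=C('9')+0=5+0=5
L[4]='5': occ=0, LF[4]=C('5')+0=1+0=1
L[5]='6': occ=0, LF[5]=C('6')+0=2+0=2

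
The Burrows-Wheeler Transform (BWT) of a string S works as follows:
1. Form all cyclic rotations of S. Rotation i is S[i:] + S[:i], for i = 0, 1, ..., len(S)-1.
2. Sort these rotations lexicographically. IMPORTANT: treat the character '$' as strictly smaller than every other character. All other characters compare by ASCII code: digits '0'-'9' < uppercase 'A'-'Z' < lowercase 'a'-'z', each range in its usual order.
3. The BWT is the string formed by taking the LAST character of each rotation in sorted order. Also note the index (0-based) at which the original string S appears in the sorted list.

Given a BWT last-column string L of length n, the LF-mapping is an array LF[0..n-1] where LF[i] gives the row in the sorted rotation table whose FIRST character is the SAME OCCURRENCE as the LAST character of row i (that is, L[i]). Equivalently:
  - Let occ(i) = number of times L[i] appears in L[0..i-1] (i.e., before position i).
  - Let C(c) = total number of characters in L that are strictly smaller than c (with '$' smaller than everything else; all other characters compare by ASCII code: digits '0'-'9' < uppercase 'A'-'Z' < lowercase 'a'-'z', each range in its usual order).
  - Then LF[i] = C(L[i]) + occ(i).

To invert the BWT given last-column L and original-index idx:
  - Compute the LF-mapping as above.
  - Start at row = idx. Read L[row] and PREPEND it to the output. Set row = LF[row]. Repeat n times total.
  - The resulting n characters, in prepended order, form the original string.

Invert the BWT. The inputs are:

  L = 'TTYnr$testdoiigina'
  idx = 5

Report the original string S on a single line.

Answer: disintegrationYTT$

Derivation:
LF mapping: 1 2 3 11 14 0 16 6 15 17 5 13 8 9 7 10 12 4
Walk LF starting at row 5, prepending L[row]:
  step 1: row=5, L[5]='$', prepend. Next row=LF[5]=0
  step 2: row=0, L[0]='T', prepend. Next row=LF[0]=1
  step 3: row=1, L[1]='T', prepend. Next row=LF[1]=2
  step 4: row=2, L[2]='Y', prepend. Next row=LF[2]=3
  step 5: row=3, L[3]='n', prepend. Next row=LF[3]=11
  step 6: row=11, L[11]='o', prepend. Next row=LF[11]=13
  step 7: row=13, L[13]='i', prepend. Next row=LF[13]=9
  step 8: row=9, L[9]='t', prepend. Next row=LF[9]=17
  step 9: row=17, L[17]='a', prepend. Next row=LF[17]=4
  step 10: row=4, L[4]='r', prepend. Next row=LF[4]=14
  step 11: row=14, L[14]='g', prepend. Next row=LF[14]=7
  step 12: row=7, L[7]='e', prepend. Next row=LF[7]=6
  step 13: row=6, L[6]='t', prepend. Next row=LF[6]=16
  step 14: row=16, L[16]='n', prepend. Next row=LF[16]=12
  step 15: row=12, L[12]='i', prepend. Next row=LF[12]=8
  step 16: row=8, L[8]='s', prepend. Next row=LF[8]=15
  step 17: row=15, L[15]='i', prepend. Next row=LF[15]=10
  step 18: row=10, L[10]='d', prepend. Next row=LF[10]=5
Reversed output: disintegrationYTT$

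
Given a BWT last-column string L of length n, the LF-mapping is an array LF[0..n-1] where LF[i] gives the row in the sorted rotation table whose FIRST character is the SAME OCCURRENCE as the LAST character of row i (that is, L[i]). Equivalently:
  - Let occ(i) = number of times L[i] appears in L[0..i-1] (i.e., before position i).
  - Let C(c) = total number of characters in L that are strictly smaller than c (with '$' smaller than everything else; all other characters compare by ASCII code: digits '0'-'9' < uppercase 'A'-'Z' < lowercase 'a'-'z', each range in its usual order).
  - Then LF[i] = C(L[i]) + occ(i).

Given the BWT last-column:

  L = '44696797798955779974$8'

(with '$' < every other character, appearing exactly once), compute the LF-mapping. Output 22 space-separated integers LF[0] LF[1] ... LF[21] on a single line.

Char counts: '$':1, '4':3, '5':2, '6':2, '7':6, '8':2, '9':6
C (first-col start): C('$')=0, C('4')=1, C('5')=4, C('6')=6, C('7')=8, C('8')=14, C('9')=16
L[0]='4': occ=0, LF[0]=C('4')+0=1+0=1
L[1]='4': occ=1, LF[1]=C('4')+1=1+1=2
L[2]='6': occ=0, LF[2]=C('6')+0=6+0=6
L[3]='9': occ=0, LF[3]=C('9')+0=16+0=16
L[4]='6': occ=1, LF[4]=C('6')+1=6+1=7
L[5]='7': occ=0, LF[5]=C('7')+0=8+0=8
L[6]='9': occ=1, LF[6]=C('9')+1=16+1=17
L[7]='7': occ=1, LF[7]=C('7')+1=8+1=9
L[8]='7': occ=2, LF[8]=C('7')+2=8+2=10
L[9]='9': occ=2, LF[9]=C('9')+2=16+2=18
L[10]='8': occ=0, LF[10]=C('8')+0=14+0=14
L[11]='9': occ=3, LF[11]=C('9')+3=16+3=19
L[12]='5': occ=0, LF[12]=C('5')+0=4+0=4
L[13]='5': occ=1, LF[13]=C('5')+1=4+1=5
L[14]='7': occ=3, LF[14]=C('7')+3=8+3=11
L[15]='7': occ=4, LF[15]=C('7')+4=8+4=12
L[16]='9': occ=4, LF[16]=C('9')+4=16+4=20
L[17]='9': occ=5, LF[17]=C('9')+5=16+5=21
L[18]='7': occ=5, LF[18]=C('7')+5=8+5=13
L[19]='4': occ=2, LF[19]=C('4')+2=1+2=3
L[20]='$': occ=0, LF[20]=C('$')+0=0+0=0
L[21]='8': occ=1, LF[21]=C('8')+1=14+1=15

Answer: 1 2 6 16 7 8 17 9 10 18 14 19 4 5 11 12 20 21 13 3 0 15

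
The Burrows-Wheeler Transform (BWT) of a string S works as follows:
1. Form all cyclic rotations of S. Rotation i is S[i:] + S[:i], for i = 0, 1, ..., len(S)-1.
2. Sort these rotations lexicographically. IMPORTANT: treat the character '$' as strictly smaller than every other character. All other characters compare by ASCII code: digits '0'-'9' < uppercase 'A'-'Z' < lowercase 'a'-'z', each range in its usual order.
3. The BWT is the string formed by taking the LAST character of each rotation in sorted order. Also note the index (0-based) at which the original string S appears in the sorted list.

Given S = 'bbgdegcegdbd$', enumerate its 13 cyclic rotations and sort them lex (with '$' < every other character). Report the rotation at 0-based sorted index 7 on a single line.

Answer: degcegdbd$bbg

Derivation:
All 13 rotations (rotation i = S[i:]+S[:i]):
  rot[0] = bbgdegcegdbd$
  rot[1] = bgdegcegdbd$b
  rot[2] = gdegcegdbd$bb
  rot[3] = degcegdbd$bbg
  rot[4] = egcegdbd$bbgd
  rot[5] = gcegdbd$bbgde
  rot[6] = cegdbd$bbgdeg
  rot[7] = egdbd$bbgdegc
  rot[8] = gdbd$bbgdegce
  rot[9] = dbd$bbgdegceg
  rot[10] = bd$bbgdegcegd
  rot[11] = d$bbgdegcegdb
  rot[12] = $bbgdegcegdbd
Sorted (with $ < everything):
  sorted[0] = $bbgdegcegdbd
  sorted[1] = bbgdegcegdbd$
  sorted[2] = bd$bbgdegcegd
  sorted[3] = bgdegcegdbd$b
  sorted[4] = cegdbd$bbgdeg
  sorted[5] = d$bbgdegcegdb
  sorted[6] = dbd$bbgdegceg
  sorted[7] = degcegdbd$bbg
  sorted[8] = egcegdbd$bbgd
  sorted[9] = egdbd$bbgdegc
  sorted[10] = gcegdbd$bbgde
  sorted[11] = gdbd$bbgdegce
  sorted[12] = gdegcegdbd$bb
sorted[7] = degcegdbd$bbg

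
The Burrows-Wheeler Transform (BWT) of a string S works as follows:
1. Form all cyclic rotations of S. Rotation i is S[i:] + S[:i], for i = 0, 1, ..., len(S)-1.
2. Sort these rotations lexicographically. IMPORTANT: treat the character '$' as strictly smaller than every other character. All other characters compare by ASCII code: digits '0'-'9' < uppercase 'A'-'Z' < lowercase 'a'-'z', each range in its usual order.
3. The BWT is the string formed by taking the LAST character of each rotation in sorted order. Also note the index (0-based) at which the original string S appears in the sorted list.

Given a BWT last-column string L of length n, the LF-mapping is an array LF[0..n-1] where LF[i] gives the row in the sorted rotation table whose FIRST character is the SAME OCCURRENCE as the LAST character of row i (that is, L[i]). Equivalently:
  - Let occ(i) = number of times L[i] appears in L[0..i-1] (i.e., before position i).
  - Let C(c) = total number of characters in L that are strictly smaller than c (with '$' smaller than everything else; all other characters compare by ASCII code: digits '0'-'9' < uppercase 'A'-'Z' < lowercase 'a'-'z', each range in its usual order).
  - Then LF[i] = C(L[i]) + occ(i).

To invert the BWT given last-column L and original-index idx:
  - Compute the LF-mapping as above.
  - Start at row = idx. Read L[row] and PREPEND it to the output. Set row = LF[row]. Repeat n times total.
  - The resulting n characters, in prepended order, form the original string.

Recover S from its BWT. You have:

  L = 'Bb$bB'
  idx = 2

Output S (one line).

Answer: BbbB$

Derivation:
LF mapping: 1 3 0 4 2
Walk LF starting at row 2, prepending L[row]:
  step 1: row=2, L[2]='$', prepend. Next row=LF[2]=0
  step 2: row=0, L[0]='B', prepend. Next row=LF[0]=1
  step 3: row=1, L[1]='b', prepend. Next row=LF[1]=3
  step 4: row=3, L[3]='b', prepend. Next row=LF[3]=4
  step 5: row=4, L[4]='B', prepend. Next row=LF[4]=2
Reversed output: BbbB$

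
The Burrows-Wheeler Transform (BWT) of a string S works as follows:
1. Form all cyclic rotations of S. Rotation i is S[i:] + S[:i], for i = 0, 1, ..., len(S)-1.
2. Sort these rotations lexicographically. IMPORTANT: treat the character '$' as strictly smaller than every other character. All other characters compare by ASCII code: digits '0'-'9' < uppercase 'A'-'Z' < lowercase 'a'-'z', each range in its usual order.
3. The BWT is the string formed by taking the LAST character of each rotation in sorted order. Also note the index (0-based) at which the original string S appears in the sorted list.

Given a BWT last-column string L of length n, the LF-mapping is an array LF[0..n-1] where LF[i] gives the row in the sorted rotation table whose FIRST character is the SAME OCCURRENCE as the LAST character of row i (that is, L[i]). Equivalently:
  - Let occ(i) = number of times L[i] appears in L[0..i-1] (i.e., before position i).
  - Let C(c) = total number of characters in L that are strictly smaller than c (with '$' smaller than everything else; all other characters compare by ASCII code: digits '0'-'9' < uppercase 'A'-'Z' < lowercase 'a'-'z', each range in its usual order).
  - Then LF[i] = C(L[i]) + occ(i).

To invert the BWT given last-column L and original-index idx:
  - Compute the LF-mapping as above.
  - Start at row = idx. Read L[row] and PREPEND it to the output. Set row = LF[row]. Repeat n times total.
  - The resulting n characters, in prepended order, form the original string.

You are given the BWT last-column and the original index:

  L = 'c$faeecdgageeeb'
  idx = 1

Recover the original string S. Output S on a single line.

Answer: abgefaeegecdec$

Derivation:
LF mapping: 4 0 12 1 7 8 5 6 13 2 14 9 10 11 3
Walk LF starting at row 1, prepending L[row]:
  step 1: row=1, L[1]='$', prepend. Next row=LF[1]=0
  step 2: row=0, L[0]='c', prepend. Next row=LF[0]=4
  step 3: row=4, L[4]='e', prepend. Next row=LF[4]=7
  step 4: row=7, L[7]='d', prepend. Next row=LF[7]=6
  step 5: row=6, L[6]='c', prepend. Next row=LF[6]=5
  step 6: row=5, L[5]='e', prepend. Next row=LF[5]=8
  step 7: row=8, L[8]='g', prepend. Next row=LF[8]=13
  step 8: row=13, L[13]='e', prepend. Next row=LF[13]=11
  step 9: row=11, L[11]='e', prepend. Next row=LF[11]=9
  step 10: row=9, L[9]='a', prepend. Next row=LF[9]=2
  step 11: row=2, L[2]='f', prepend. Next row=LF[2]=12
  step 12: row=12, L[12]='e', prepend. Next row=LF[12]=10
  step 13: row=10, L[10]='g', prepend. Next row=LF[10]=14
  step 14: row=14, L[14]='b', prepend. Next row=LF[14]=3
  step 15: row=3, L[3]='a', prepend. Next row=LF[3]=1
Reversed output: abgefaeegecdec$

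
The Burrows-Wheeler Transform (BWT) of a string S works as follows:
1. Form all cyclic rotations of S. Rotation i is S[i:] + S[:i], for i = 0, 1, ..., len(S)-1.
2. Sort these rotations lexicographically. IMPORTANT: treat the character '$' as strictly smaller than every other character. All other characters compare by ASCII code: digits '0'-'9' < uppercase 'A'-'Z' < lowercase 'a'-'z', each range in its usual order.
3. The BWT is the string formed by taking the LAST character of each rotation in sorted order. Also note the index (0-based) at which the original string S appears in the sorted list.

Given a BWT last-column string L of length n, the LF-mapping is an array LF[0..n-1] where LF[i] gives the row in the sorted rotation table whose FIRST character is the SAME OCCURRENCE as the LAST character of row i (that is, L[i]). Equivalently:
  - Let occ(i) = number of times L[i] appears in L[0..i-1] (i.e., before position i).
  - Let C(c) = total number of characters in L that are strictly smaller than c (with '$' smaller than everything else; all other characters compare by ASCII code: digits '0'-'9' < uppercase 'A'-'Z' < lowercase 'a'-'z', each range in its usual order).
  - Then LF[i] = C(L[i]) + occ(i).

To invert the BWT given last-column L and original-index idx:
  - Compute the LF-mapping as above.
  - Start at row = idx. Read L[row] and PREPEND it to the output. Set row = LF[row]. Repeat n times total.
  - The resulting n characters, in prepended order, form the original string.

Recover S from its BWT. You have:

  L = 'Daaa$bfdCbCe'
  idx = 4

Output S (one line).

LF mapping: 3 4 5 6 0 7 11 9 1 8 2 10
Walk LF starting at row 4, prepending L[row]:
  step 1: row=4, L[4]='$', prepend. Next row=LF[4]=0
  step 2: row=0, L[0]='D', prepend. Next row=LF[0]=3
  step 3: row=3, L[3]='a', prepend. Next row=LF[3]=6
  step 4: row=6, L[6]='f', prepend. Next row=LF[6]=11
  step 5: row=11, L[11]='e', prepend. Next row=LF[11]=10
  step 6: row=10, L[10]='C', prepend. Next row=LF[10]=2
  step 7: row=2, L[2]='a', prepend. Next row=LF[2]=5
  step 8: row=5, L[5]='b', prepend. Next row=LF[5]=7
  step 9: row=7, L[7]='d', prepend. Next row=LF[7]=9
  step 10: row=9, L[9]='b', prepend. Next row=LF[9]=8
  step 11: row=8, L[8]='C', prepend. Next row=LF[8]=1
  step 12: row=1, L[1]='a', prepend. Next row=LF[1]=4
Reversed output: aCbdbaCefaD$

Answer: aCbdbaCefaD$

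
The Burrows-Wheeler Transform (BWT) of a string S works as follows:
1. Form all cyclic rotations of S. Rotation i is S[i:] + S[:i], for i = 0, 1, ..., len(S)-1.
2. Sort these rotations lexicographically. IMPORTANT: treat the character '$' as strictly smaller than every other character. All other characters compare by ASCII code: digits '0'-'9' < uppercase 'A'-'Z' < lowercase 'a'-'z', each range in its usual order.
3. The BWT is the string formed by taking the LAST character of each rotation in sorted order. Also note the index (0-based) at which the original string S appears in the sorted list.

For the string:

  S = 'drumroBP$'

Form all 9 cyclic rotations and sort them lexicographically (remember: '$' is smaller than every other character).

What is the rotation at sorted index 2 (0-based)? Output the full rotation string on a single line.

Answer: P$drumroB

Derivation:
All 9 rotations (rotation i = S[i:]+S[:i]):
  rot[0] = drumroBP$
  rot[1] = rumroBP$d
  rot[2] = umroBP$dr
  rot[3] = mroBP$dru
  rot[4] = roBP$drum
  rot[5] = oBP$drumr
  rot[6] = BP$drumro
  rot[7] = P$drumroB
  rot[8] = $drumroBP
Sorted (with $ < everything):
  sorted[0] = $drumroBP
  sorted[1] = BP$drumro
  sorted[2] = P$drumroB
  sorted[3] = drumroBP$
  sorted[4] = mroBP$dru
  sorted[5] = oBP$drumr
  sorted[6] = roBP$drum
  sorted[7] = rumroBP$d
  sorted[8] = umroBP$dr
sorted[2] = P$drumroB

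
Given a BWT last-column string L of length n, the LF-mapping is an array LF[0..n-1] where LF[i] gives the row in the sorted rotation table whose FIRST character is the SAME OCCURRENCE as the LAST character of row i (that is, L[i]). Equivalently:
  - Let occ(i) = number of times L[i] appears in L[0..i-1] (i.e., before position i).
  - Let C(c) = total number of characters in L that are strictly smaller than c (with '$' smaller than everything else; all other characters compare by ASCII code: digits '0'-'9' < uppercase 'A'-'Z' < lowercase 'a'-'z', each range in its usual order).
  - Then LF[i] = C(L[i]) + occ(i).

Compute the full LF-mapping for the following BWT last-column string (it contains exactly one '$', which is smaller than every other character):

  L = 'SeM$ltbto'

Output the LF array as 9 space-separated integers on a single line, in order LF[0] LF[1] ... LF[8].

Char counts: '$':1, 'M':1, 'S':1, 'b':1, 'e':1, 'l':1, 'o':1, 't':2
C (first-col start): C('$')=0, C('M')=1, C('S')=2, C('b')=3, C('e')=4, C('l')=5, C('o')=6, C('t')=7
L[0]='S': occ=0, LF[0]=C('S')+0=2+0=2
L[1]='e': occ=0, LF[1]=C('e')+0=4+0=4
L[2]='M': occ=0, LF[2]=C('M')+0=1+0=1
L[3]='$': occ=0, LF[3]=C('$')+0=0+0=0
L[4]='l': occ=0, LF[4]=C('l')+0=5+0=5
L[5]='t': occ=0, LF[5]=C('t')+0=7+0=7
L[6]='b': occ=0, LF[6]=C('b')+0=3+0=3
L[7]='t': occ=1, LF[7]=C('t')+1=7+1=8
L[8]='o': occ=0, LF[8]=C('o')+0=6+0=6

Answer: 2 4 1 0 5 7 3 8 6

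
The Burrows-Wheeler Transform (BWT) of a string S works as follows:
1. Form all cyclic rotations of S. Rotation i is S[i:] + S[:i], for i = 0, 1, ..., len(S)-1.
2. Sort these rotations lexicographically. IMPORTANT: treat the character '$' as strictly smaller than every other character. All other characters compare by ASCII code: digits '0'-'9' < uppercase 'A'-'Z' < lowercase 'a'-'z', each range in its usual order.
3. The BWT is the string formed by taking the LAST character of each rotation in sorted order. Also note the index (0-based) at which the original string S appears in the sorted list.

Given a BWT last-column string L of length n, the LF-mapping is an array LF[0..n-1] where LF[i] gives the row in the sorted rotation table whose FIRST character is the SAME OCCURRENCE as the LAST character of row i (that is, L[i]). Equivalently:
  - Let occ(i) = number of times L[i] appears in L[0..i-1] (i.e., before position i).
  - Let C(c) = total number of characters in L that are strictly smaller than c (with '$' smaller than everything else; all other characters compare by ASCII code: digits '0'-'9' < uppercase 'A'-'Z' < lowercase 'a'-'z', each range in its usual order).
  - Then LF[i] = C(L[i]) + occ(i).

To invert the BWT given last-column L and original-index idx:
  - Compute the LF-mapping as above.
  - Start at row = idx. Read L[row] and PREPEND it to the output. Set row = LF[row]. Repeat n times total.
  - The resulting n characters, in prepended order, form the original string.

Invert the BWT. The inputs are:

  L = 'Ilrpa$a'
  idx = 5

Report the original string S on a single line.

Answer: paralI$

Derivation:
LF mapping: 1 4 6 5 2 0 3
Walk LF starting at row 5, prepending L[row]:
  step 1: row=5, L[5]='$', prepend. Next row=LF[5]=0
  step 2: row=0, L[0]='I', prepend. Next row=LF[0]=1
  step 3: row=1, L[1]='l', prepend. Next row=LF[1]=4
  step 4: row=4, L[4]='a', prepend. Next row=LF[4]=2
  step 5: row=2, L[2]='r', prepend. Next row=LF[2]=6
  step 6: row=6, L[6]='a', prepend. Next row=LF[6]=3
  step 7: row=3, L[3]='p', prepend. Next row=LF[3]=5
Reversed output: paralI$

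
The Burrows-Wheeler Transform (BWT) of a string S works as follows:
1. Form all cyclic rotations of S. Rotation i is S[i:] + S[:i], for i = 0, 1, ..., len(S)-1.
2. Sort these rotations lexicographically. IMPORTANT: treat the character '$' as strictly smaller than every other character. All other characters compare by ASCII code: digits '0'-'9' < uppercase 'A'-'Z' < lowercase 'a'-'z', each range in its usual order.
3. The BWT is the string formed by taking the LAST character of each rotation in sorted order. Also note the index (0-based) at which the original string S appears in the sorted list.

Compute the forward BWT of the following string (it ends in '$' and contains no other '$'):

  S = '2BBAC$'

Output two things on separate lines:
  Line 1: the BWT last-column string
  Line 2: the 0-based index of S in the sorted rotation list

All 6 rotations (rotation i = S[i:]+S[:i]):
  rot[0] = 2BBAC$
  rot[1] = BBAC$2
  rot[2] = BAC$2B
  rot[3] = AC$2BB
  rot[4] = C$2BBA
  rot[5] = $2BBAC
Sorted (with $ < everything):
  sorted[0] = $2BBAC  (last char: 'C')
  sorted[1] = 2BBAC$  (last char: '$')
  sorted[2] = AC$2BB  (last char: 'B')
  sorted[3] = BAC$2B  (last char: 'B')
  sorted[4] = BBAC$2  (last char: '2')
  sorted[5] = C$2BBA  (last char: 'A')
Last column: C$BB2A
Original string S is at sorted index 1

Answer: C$BB2A
1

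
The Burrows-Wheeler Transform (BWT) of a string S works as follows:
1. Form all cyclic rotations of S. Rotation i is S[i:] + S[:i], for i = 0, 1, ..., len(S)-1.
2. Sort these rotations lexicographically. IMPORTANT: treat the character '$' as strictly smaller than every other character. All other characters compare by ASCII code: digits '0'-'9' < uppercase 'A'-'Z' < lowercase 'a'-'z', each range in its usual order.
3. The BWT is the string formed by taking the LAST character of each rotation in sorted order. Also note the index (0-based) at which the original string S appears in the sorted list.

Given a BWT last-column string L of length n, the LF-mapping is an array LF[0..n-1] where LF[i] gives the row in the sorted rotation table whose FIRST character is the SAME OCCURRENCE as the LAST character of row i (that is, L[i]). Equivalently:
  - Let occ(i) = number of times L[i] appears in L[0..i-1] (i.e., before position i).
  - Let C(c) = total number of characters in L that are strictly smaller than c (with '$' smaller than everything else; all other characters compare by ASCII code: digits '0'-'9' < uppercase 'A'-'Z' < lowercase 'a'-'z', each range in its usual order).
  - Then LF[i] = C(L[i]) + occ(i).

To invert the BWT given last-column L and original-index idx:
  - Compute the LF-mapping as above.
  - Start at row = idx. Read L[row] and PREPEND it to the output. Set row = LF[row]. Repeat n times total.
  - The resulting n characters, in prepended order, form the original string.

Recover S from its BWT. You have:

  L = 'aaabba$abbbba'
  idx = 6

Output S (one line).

LF mapping: 1 2 3 7 8 4 0 5 9 10 11 12 6
Walk LF starting at row 6, prepending L[row]:
  step 1: row=6, L[6]='$', prepend. Next row=LF[6]=0
  step 2: row=0, L[0]='a', prepend. Next row=LF[0]=1
  step 3: row=1, L[1]='a', prepend. Next row=LF[1]=2
  step 4: row=2, L[2]='a', prepend. Next row=LF[2]=3
  step 5: row=3, L[3]='b', prepend. Next row=LF[3]=7
  step 6: row=7, L[7]='a', prepend. Next row=LF[7]=5
  step 7: row=5, L[5]='a', prepend. Next row=LF[5]=4
  step 8: row=4, L[4]='b', prepend. Next row=LF[4]=8
  step 9: row=8, L[8]='b', prepend. Next row=LF[8]=9
  step 10: row=9, L[9]='b', prepend. Next row=LF[9]=10
  step 11: row=10, L[10]='b', prepend. Next row=LF[10]=11
  step 12: row=11, L[11]='b', prepend. Next row=LF[11]=12
  step 13: row=12, L[12]='a', prepend. Next row=LF[12]=6
Reversed output: abbbbbaabaaa$

Answer: abbbbbaabaaa$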